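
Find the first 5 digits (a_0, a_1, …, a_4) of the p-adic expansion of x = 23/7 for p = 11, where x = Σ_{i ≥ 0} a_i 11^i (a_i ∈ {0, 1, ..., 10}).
(a_0, …, a_4) = (8, 9, 7, 4, 9)

v_11(23/7) = 0 (numerator and denominator both coprime to 11), so x ∈ ℤ_11^×. Compute digits iteratively via a_i = x_i mod 11, x_{i+1} = (x_i − a_i)/11, with x_0 = x:
  x_0 = 23/7;  a_0 = 8;  x_1 = (x_0 − 8)/11 = -3/7
  x_1 = -3/7;  a_1 = 9;  x_2 = (x_1 − 9)/11 = -6/7
  x_2 = -6/7;  a_2 = 7;  x_3 = (x_2 − 7)/11 = -5/7
  x_3 = -5/7;  a_3 = 4;  x_4 = (x_3 − 4)/11 = -3/7
  x_4 = -3/7;  a_4 = 9;  x_5 = (x_4 − 9)/11 = -6/7
Digits: (8, 9, 7, 4, 9).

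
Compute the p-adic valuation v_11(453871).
v_11(453871) = 4

v_11(n) is the largest exponent k such that 11^k divides n. Factor out: 453871 = 11^4 · 31. (Sign doesn't affect v_p.) So v_11(453871) = 4.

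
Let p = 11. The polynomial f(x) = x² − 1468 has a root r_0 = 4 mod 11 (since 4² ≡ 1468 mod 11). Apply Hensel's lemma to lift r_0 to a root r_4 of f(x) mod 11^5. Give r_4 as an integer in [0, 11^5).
r_4 = 51429 (mod 161051)

Hensel's recurrence: r_{i+1} = r_i − f(r_i)·(f′(r_i))^{-1} mod 11^{i+2}, with f′(x) = 2x. Iterate:
  r_0 = 4 (mod 11)
  r_1 = 4 (mod 121)
  r_2 = 851 (mod 1331)
  r_3 = 7506 (mod 14641)
  r_4 = 51429 (mod 161051)
Final: r_4 = 51429, and one checks f(r_4) ≡ 0 mod 11^5.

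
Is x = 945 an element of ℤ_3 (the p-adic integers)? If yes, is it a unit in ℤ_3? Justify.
x ∈ ℤ_3 but not a unit; v_3(x) = 3 > 0

ℤ_3 = {x ∈ ℚ_3 : v_3(x) ≥ 0} and ℤ_3^× = {x ∈ ℤ_3 : v_3(x) = 0}. Here v_3(945) = v_3(num) − v_3(den) = 3; compare against these criteria.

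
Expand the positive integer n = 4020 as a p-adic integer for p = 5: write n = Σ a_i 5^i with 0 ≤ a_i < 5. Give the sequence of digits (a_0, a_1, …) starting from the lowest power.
(a_0, a_1, …) = (0, 4, 0, 2, 1, 1)

Repeated division by 5 gives the digits low-to-high: 4020 = 4·5^1 + 2·5^3 + 1·5^4 + 1·5^5. Digit sequence: (0, 4, 0, 2, 1, 1).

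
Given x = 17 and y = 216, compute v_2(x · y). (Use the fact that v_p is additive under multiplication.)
v_2(3672) = 3

v_p(x) = 0 (factor: 17 = 2^0 · 17); v_p(y) = 3 (factor: 216 = 2^3 · 27). Additivity: v_p(xy) = v_p(x) + v_p(y) = 0 + 3 = 3. (Direct check: xy = 3672 = 2^3 · (459).)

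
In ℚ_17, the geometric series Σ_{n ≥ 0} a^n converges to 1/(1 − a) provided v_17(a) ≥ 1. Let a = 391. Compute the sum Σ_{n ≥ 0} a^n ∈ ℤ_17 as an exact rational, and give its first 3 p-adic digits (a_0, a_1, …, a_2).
Σ a^n = 1/(1 − a) = -1/390;  first 3 digits = (1, 6, 3)

v_17(a) = 1 ≥ 1, so the series converges in ℤ_17 to 1/(1 − a) = 1/(1 − 391) = -1/390. Expand this rational in ℤ_17: compute digits iteratively via d_i = x_i mod 17, x_{i+1} = (x_i − d_i)/17. The first 3 digits are (1, 6, 3).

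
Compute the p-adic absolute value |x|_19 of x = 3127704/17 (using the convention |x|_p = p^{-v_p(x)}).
|3127704/17|_19 = 1/130321

Step 1 — compute v_19(x) by factoring powers of 19 out of the numerator and denominator: v_19(3127704/17) = 4. Step 2 — apply |x|_p = p^{-v_p(x)} = 19^{-4} = 1/130321.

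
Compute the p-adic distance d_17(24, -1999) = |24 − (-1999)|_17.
d_17(24, -1999) = 1/289

Step 1 — x − y = 24 − (-1999) = 2023. Step 2 — v_17(2023) = 2 (factor: 2023 = (17^2 · 7); the sign does not affect v_p). Step 3 — |x − y|_17 = 17^{-2} = 1/289.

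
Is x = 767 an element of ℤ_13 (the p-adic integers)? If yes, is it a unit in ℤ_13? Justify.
x ∈ ℤ_13 but not a unit; v_13(x) = 1 > 0

ℤ_13 = {x ∈ ℚ_13 : v_13(x) ≥ 0} and ℤ_13^× = {x ∈ ℤ_13 : v_13(x) = 0}. Here v_13(767) = v_13(num) − v_13(den) = 1; compare against these criteria.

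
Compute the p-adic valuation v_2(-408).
v_2(-408) = 3

v_2(n) is the largest exponent k such that 2^k divides n. Factor out: -408 = -2^3 · 51. (Sign doesn't affect v_p.) So v_2(-408) = 3.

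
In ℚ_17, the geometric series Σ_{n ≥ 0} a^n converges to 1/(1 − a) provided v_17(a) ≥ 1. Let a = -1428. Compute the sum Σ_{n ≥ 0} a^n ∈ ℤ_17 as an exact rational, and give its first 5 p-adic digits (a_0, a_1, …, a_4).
Σ a^n = 1/(1 − a) = 1/1429;  first 5 digits = (1, 1, 13, 7, 10)

v_17(a) = 1 ≥ 1, so the series converges in ℤ_17 to 1/(1 − a) = 1/(1 − (-1428)) = 1/1429. Expand this rational in ℤ_17: compute digits iteratively via d_i = x_i mod 17, x_{i+1} = (x_i − d_i)/17. The first 5 digits are (1, 1, 13, 7, 10).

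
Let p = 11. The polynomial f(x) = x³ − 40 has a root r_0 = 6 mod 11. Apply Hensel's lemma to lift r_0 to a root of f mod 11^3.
r_2 = 94 (mod 1331)

Hensel: r_{i+1} = r_i − f(r_i)/f′(r_i) mod 11^{i+2}, where f′(x) = 3x². Iterate:
  r_0 = 6 (mod 11)
  r_1 = 94 (mod 121)
  r_2 = 94 (mod 1331)
Final: r = 94 with f(r) ≡ 0 mod 11^3.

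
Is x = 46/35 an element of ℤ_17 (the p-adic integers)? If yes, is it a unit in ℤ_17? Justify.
x ∈ ℤ_17^× (unit); v_17(x) = 0

ℤ_17 = {x ∈ ℚ_17 : v_17(x) ≥ 0} and ℤ_17^× = {x ∈ ℤ_17 : v_17(x) = 0}. Here v_17(46/35) = v_17(num) − v_17(den) = 0; compare against these criteria.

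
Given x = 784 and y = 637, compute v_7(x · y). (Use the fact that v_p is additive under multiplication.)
v_7(499408) = 4

v_p(x) = 2 (factor: 784 = 7^2 · 16); v_p(y) = 2 (factor: 637 = 7^2 · 13). Additivity: v_p(xy) = v_p(x) + v_p(y) = 2 + 2 = 4. (Direct check: xy = 499408 = 7^4 · (208).)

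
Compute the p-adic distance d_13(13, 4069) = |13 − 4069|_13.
d_13(13, 4069) = 1/169

Step 1 — x − y = 13 − 4069 = -4056. Step 2 — v_13(-4056) = 2 (factor: -4056 = −(13^2 · 24); the sign does not affect v_p). Step 3 — |x − y|_13 = 13^{-2} = 1/169.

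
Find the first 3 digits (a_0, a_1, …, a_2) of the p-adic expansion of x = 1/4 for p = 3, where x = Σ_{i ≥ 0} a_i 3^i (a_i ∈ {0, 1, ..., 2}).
(a_0, …, a_2) = (1, 2, 0)

v_3(1/4) = 0 (numerator and denominator both coprime to 3), so x ∈ ℤ_3^×. Compute digits iteratively via a_i = x_i mod 3, x_{i+1} = (x_i − a_i)/3, with x_0 = x:
  x_0 = 1/4;  a_0 = 1;  x_1 = (x_0 − 1)/3 = -1/4
  x_1 = -1/4;  a_1 = 2;  x_2 = (x_1 − 2)/3 = -3/4
  x_2 = -3/4;  a_2 = 0;  x_3 = (x_2 − 0)/3 = -1/4
Digits: (1, 2, 0).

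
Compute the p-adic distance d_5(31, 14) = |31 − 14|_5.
d_5(31, 14) = 1

Step 1 — x − y = 31 − 14 = 17. Step 2 — v_5(17) = 0 (factor: 17 = (5^0 · 17); the sign does not affect v_p). Step 3 — |x − y|_5 = 5^{0} = 1.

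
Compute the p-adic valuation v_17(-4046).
v_17(-4046) = 2

v_17(n) is the largest exponent k such that 17^k divides n. Factor out: -4046 = -17^2 · 14. (Sign doesn't affect v_p.) So v_17(-4046) = 2.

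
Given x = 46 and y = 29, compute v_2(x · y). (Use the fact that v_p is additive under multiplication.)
v_2(1334) = 1

v_p(x) = 1 (factor: 46 = 2^1 · 23); v_p(y) = 0 (factor: 29 = 2^0 · 29). Additivity: v_p(xy) = v_p(x) + v_p(y) = 1 + 0 = 1. (Direct check: xy = 1334 = 2^1 · (667).)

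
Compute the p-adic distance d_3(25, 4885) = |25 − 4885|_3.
d_3(25, 4885) = 1/243

Step 1 — x − y = 25 − 4885 = -4860. Step 2 — v_3(-4860) = 5 (factor: -4860 = −(3^5 · 20); the sign does not affect v_p). Step 3 — |x − y|_3 = 3^{-5} = 1/243.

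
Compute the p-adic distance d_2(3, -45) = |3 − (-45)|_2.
d_2(3, -45) = 1/16

Step 1 — x − y = 3 − (-45) = 48. Step 2 — v_2(48) = 4 (factor: 48 = (2^4 · 3); the sign does not affect v_p). Step 3 — |x − y|_2 = 2^{-4} = 1/16.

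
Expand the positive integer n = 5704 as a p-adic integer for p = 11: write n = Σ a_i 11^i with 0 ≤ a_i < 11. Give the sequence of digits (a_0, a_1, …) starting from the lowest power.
(a_0, a_1, …) = (6, 1, 3, 4)

Repeated division by 11 gives the digits low-to-high: 5704 = 6 + 1·11^1 + 3·11^2 + 4·11^3. Digit sequence: (6, 1, 3, 4).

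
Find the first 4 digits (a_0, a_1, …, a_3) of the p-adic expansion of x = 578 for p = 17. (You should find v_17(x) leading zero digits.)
(a_0, …, a_3) = (0, 0, 2, 0)

v_17(578) = 2, so a_0 = ... = a_1 = 0. Factor out: x = 17^2 · u with u = 2 a unit in ℤ_17. Expand u iteratively via a_{v+i} = u_i mod 17, u_{i+1} = (u_i − a_{v+i})/17:
  u_0 = 2;  a_2 = 2;  u_1 = (u_0 − 2)/17 = 0
  u_1 = 0;  a_3 = 0;  u_2 = (u_1 − 0)/17 = 0
Digits: (0, 0, 2, 0).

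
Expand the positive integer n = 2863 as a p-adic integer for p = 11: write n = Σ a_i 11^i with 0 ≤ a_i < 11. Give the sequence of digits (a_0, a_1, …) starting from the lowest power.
(a_0, a_1, …) = (3, 7, 1, 2)

Repeated division by 11 gives the digits low-to-high: 2863 = 3 + 7·11^1 + 1·11^2 + 2·11^3. Digit sequence: (3, 7, 1, 2).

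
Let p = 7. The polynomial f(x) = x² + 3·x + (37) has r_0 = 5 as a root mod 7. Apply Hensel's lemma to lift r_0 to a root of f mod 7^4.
r_3 = 572 (mod 2401)

Hensel: r_{i+1} = r_i − f(r_i)·(f′(r_i))^{-1} mod 7^{i+2}, f′(x) = 2x + 3. Iterate:
  r_0 = 5 (mod 7)
  r_1 = 33 (mod 49)
  r_2 = 229 (mod 343)
  r_3 = 572 (mod 2401)
Final: r = 572 satisfies f(r) ≡ 0 mod 7^4.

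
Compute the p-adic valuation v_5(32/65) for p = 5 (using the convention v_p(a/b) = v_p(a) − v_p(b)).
v_5(32/65) = -1

Factor powers of 5 from the numerator and denominator of the reduced fraction: 32 = 5^0 · 32 and 65 = 5^1 · 13. Apply v_p(a/b) = v_p(a) − v_p(b): v_5(32/65) = 0 − 1 = -1.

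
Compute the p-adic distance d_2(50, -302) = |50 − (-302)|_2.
d_2(50, -302) = 1/32

Step 1 — x − y = 50 − (-302) = 352. Step 2 — v_2(352) = 5 (factor: 352 = (2^5 · 11); the sign does not affect v_p). Step 3 — |x − y|_2 = 2^{-5} = 1/32.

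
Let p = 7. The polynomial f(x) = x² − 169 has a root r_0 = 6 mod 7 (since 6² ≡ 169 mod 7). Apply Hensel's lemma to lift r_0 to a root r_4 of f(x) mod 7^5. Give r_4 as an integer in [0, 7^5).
r_4 = 13 (mod 16807)

Hensel's recurrence: r_{i+1} = r_i − f(r_i)·(f′(r_i))^{-1} mod 7^{i+2}, with f′(x) = 2x. Iterate:
  r_0 = 6 (mod 7)
  r_1 = 13 (mod 49)
  r_2 = 13 (mod 343)
  r_3 = 13 (mod 2401)
  r_4 = 13 (mod 16807)
Final: r_4 = 13, and one checks f(r_4) ≡ 0 mod 7^5.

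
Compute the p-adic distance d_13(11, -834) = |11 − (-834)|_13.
d_13(11, -834) = 1/169

Step 1 — x − y = 11 − (-834) = 845. Step 2 — v_13(845) = 2 (factor: 845 = (13^2 · 5); the sign does not affect v_p). Step 3 — |x − y|_13 = 13^{-2} = 1/169.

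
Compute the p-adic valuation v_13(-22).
v_13(-22) = 0

v_13(n) is the largest exponent k such that 13^k divides n. Factor out: -22 = -13^0 · 22. (Sign doesn't affect v_p.) So v_13(-22) = 0.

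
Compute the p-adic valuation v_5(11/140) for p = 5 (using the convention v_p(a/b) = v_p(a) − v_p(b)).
v_5(11/140) = -1

Factor powers of 5 from the numerator and denominator of the reduced fraction: 11 = 5^0 · 11 and 140 = 5^1 · 28. Apply v_p(a/b) = v_p(a) − v_p(b): v_5(11/140) = 0 − 1 = -1.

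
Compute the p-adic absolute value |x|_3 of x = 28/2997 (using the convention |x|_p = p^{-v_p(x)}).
|28/2997|_3 = 81

Step 1 — compute v_3(x) by factoring powers of 3 out of the numerator and denominator: v_3(28/2997) = -4. Step 2 — apply |x|_p = p^{-v_p(x)} = 3^{4} = 81.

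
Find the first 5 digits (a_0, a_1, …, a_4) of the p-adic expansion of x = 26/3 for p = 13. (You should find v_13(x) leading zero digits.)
(a_0, …, a_4) = (0, 5, 4, 4, 4)

v_13(26/3) = 1, so a_0 = ... = a_0 = 0. Factor out: x = 13^1 · u with u = 2/3 a unit in ℤ_13. Expand u iteratively via a_{v+i} = u_i mod 13, u_{i+1} = (u_i − a_{v+i})/13:
  u_0 = 2/3;  a_1 = 5;  u_1 = (u_0 − 5)/13 = -1/3
  u_1 = -1/3;  a_2 = 4;  u_2 = (u_1 − 4)/13 = -1/3
  u_2 = -1/3;  a_3 = 4;  u_3 = (u_2 − 4)/13 = -1/3
  u_3 = -1/3;  a_4 = 4;  u_4 = (u_3 − 4)/13 = -1/3
Digits: (0, 5, 4, 4, 4).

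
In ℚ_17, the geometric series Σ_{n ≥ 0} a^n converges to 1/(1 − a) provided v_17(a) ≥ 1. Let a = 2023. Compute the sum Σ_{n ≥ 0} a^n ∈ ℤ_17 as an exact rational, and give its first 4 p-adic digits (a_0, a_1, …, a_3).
Σ a^n = 1/(1 − a) = -1/2022;  first 4 digits = (1, 0, 7, 0)

v_17(a) = 2 ≥ 1, so the series converges in ℤ_17 to 1/(1 − a) = 1/(1 − 2023) = -1/2022. Expand this rational in ℤ_17: compute digits iteratively via d_i = x_i mod 17, x_{i+1} = (x_i − d_i)/17. The first 4 digits are (1, 0, 7, 0).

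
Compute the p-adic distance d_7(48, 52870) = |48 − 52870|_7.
d_7(48, 52870) = 1/2401

Step 1 — x − y = 48 − 52870 = -52822. Step 2 — v_7(-52822) = 4 (factor: -52822 = −(7^4 · 22); the sign does not affect v_p). Step 3 — |x − y|_7 = 7^{-4} = 1/2401.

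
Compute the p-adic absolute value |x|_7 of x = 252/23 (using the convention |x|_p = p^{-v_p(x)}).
|252/23|_7 = 1/7

Step 1 — compute v_7(x) by factoring powers of 7 out of the numerator and denominator: v_7(252/23) = 1. Step 2 — apply |x|_p = p^{-v_p(x)} = 7^{-1} = 1/7.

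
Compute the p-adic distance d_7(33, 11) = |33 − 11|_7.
d_7(33, 11) = 1

Step 1 — x − y = 33 − 11 = 22. Step 2 — v_7(22) = 0 (factor: 22 = (7^0 · 22); the sign does not affect v_p). Step 3 — |x − y|_7 = 7^{0} = 1.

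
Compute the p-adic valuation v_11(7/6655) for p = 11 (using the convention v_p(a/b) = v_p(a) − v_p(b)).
v_11(7/6655) = -3

Factor powers of 11 from the numerator and denominator of the reduced fraction: 7 = 11^0 · 7 and 6655 = 11^3 · 5. Apply v_p(a/b) = v_p(a) − v_p(b): v_11(7/6655) = 0 − 3 = -3.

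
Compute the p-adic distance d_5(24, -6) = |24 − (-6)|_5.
d_5(24, -6) = 1/5

Step 1 — x − y = 24 − (-6) = 30. Step 2 — v_5(30) = 1 (factor: 30 = (5^1 · 6); the sign does not affect v_p). Step 3 — |x − y|_5 = 5^{-1} = 1/5.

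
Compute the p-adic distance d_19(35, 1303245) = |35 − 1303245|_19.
d_19(35, 1303245) = 1/130321

Step 1 — x − y = 35 − 1303245 = -1303210. Step 2 — v_19(-1303210) = 4 (factor: -1303210 = −(19^4 · 10); the sign does not affect v_p). Step 3 — |x − y|_19 = 19^{-4} = 1/130321.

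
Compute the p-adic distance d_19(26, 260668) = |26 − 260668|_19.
d_19(26, 260668) = 1/130321

Step 1 — x − y = 26 − 260668 = -260642. Step 2 — v_19(-260642) = 4 (factor: -260642 = −(19^4 · 2); the sign does not affect v_p). Step 3 — |x − y|_19 = 19^{-4} = 1/130321.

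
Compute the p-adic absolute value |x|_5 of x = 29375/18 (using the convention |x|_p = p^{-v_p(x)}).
|29375/18|_5 = 1/625

Step 1 — compute v_5(x) by factoring powers of 5 out of the numerator and denominator: v_5(29375/18) = 4. Step 2 — apply |x|_p = p^{-v_p(x)} = 5^{-4} = 1/625.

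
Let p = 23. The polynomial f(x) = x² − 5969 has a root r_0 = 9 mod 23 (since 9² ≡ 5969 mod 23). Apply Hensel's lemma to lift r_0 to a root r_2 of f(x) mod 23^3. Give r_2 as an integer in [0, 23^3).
r_2 = 10681 (mod 12167)

Hensel's recurrence: r_{i+1} = r_i − f(r_i)·(f′(r_i))^{-1} mod 23^{i+2}, with f′(x) = 2x. Iterate:
  r_0 = 9 (mod 23)
  r_1 = 101 (mod 529)
  r_2 = 10681 (mod 12167)
Final: r_2 = 10681, and one checks f(r_2) ≡ 0 mod 23^3.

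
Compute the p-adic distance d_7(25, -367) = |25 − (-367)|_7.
d_7(25, -367) = 1/49

Step 1 — x − y = 25 − (-367) = 392. Step 2 — v_7(392) = 2 (factor: 392 = (7^2 · 8); the sign does not affect v_p). Step 3 — |x − y|_7 = 7^{-2} = 1/49.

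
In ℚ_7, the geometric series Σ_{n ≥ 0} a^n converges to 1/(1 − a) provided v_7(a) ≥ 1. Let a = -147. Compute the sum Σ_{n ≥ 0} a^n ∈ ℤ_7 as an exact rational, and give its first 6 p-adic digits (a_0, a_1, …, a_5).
Σ a^n = 1/(1 − a) = 1/148;  first 6 digits = (1, 0, 4, 6, 1, 1)

v_7(a) = 2 ≥ 1, so the series converges in ℤ_7 to 1/(1 − a) = 1/(1 − (-147)) = 1/148. Expand this rational in ℤ_7: compute digits iteratively via d_i = x_i mod 7, x_{i+1} = (x_i − d_i)/7. The first 6 digits are (1, 0, 4, 6, 1, 1).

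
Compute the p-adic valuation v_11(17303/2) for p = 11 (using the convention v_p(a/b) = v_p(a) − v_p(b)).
v_11(17303/2) = 3

Factor powers of 11 from the numerator and denominator of the reduced fraction: 17303 = 11^3 · 13 and 2 = 11^0 · 2. Apply v_p(a/b) = v_p(a) − v_p(b): v_11(17303/2) = 3 − 0 = 3.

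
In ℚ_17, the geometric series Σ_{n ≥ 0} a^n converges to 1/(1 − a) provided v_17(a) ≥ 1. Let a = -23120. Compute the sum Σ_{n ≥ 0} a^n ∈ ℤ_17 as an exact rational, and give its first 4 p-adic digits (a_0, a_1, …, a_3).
Σ a^n = 1/(1 − a) = 1/23121;  first 4 digits = (1, 0, 5, 12)

v_17(a) = 2 ≥ 1, so the series converges in ℤ_17 to 1/(1 − a) = 1/(1 − (-23120)) = 1/23121. Expand this rational in ℤ_17: compute digits iteratively via d_i = x_i mod 17, x_{i+1} = (x_i − d_i)/17. The first 4 digits are (1, 0, 5, 12).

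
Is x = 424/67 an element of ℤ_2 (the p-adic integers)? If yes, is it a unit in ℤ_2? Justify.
x ∈ ℤ_2 but not a unit; v_2(x) = 3 > 0

ℤ_2 = {x ∈ ℚ_2 : v_2(x) ≥ 0} and ℤ_2^× = {x ∈ ℤ_2 : v_2(x) = 0}. Here v_2(424/67) = v_2(num) − v_2(den) = 3; compare against these criteria.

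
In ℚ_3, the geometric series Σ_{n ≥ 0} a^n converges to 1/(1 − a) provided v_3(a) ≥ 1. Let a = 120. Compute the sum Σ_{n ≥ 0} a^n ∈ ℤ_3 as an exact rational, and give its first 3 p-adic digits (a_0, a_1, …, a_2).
Σ a^n = 1/(1 − a) = -1/119;  first 3 digits = (1, 1, 2)

v_3(a) = 1 ≥ 1, so the series converges in ℤ_3 to 1/(1 − a) = 1/(1 − 120) = -1/119. Expand this rational in ℤ_3: compute digits iteratively via d_i = x_i mod 3, x_{i+1} = (x_i − d_i)/3. The first 3 digits are (1, 1, 2).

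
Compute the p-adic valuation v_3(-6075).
v_3(-6075) = 5

v_3(n) is the largest exponent k such that 3^k divides n. Factor out: -6075 = -3^5 · 25. (Sign doesn't affect v_p.) So v_3(-6075) = 5.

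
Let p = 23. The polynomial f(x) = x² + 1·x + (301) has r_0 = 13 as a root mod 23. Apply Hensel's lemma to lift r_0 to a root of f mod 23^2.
r_1 = 289 (mod 529)

Hensel: r_{i+1} = r_i − f(r_i)·(f′(r_i))^{-1} mod 23^{i+2}, f′(x) = 2x + 1. Iterate:
  r_0 = 13 (mod 23)
  r_1 = 289 (mod 529)
Final: r = 289 satisfies f(r) ≡ 0 mod 23^2.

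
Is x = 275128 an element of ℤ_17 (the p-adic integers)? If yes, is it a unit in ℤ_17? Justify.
x ∈ ℤ_17 but not a unit; v_17(x) = 3 > 0

ℤ_17 = {x ∈ ℚ_17 : v_17(x) ≥ 0} and ℤ_17^× = {x ∈ ℤ_17 : v_17(x) = 0}. Here v_17(275128) = v_17(num) − v_17(den) = 3; compare against these criteria.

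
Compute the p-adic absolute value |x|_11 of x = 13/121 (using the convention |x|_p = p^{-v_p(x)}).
|13/121|_11 = 121

Step 1 — compute v_11(x) by factoring powers of 11 out of the numerator and denominator: v_11(13/121) = -2. Step 2 — apply |x|_p = p^{-v_p(x)} = 11^{2} = 121.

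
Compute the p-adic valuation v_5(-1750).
v_5(-1750) = 3

v_5(n) is the largest exponent k such that 5^k divides n. Factor out: -1750 = -5^3 · 14. (Sign doesn't affect v_p.) So v_5(-1750) = 3.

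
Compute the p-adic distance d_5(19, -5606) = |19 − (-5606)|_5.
d_5(19, -5606) = 1/625

Step 1 — x − y = 19 − (-5606) = 5625. Step 2 — v_5(5625) = 4 (factor: 5625 = (5^4 · 9); the sign does not affect v_p). Step 3 — |x − y|_5 = 5^{-4} = 1/625.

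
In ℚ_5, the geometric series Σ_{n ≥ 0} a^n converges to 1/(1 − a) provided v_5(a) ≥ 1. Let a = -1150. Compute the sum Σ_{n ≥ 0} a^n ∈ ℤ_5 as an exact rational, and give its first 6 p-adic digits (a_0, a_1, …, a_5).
Σ a^n = 1/(1 − a) = 1/1151;  first 6 digits = (1, 0, 4, 0, 4, 2)

v_5(a) = 2 ≥ 1, so the series converges in ℤ_5 to 1/(1 − a) = 1/(1 − (-1150)) = 1/1151. Expand this rational in ℤ_5: compute digits iteratively via d_i = x_i mod 5, x_{i+1} = (x_i − d_i)/5. The first 6 digits are (1, 0, 4, 0, 4, 2).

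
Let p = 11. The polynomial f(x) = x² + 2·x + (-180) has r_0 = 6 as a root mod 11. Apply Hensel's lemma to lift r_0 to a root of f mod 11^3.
r_2 = 1018 (mod 1331)

Hensel: r_{i+1} = r_i − f(r_i)·(f′(r_i))^{-1} mod 11^{i+2}, f′(x) = 2x + 2. Iterate:
  r_0 = 6 (mod 11)
  r_1 = 50 (mod 121)
  r_2 = 1018 (mod 1331)
Final: r = 1018 satisfies f(r) ≡ 0 mod 11^3.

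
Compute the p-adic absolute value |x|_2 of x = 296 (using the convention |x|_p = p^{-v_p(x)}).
|296|_2 = 1/8

Step 1 — compute v_2(x) by factoring powers of 2 out of the numerator and denominator: v_2(296) = 3. Step 2 — apply |x|_p = p^{-v_p(x)} = 2^{-3} = 1/8.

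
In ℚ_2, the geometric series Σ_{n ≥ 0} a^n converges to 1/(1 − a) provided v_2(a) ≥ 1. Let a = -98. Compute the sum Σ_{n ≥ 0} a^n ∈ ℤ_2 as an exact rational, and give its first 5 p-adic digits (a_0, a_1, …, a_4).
Σ a^n = 1/(1 − a) = 1/99;  first 5 digits = (1, 1, 0, 1, 0)

v_2(a) = 1 ≥ 1, so the series converges in ℤ_2 to 1/(1 − a) = 1/(1 − (-98)) = 1/99. Expand this rational in ℤ_2: compute digits iteratively via d_i = x_i mod 2, x_{i+1} = (x_i − d_i)/2. The first 5 digits are (1, 1, 0, 1, 0).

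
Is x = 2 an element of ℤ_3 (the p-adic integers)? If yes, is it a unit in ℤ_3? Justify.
x ∈ ℤ_3^× (unit); v_3(x) = 0

ℤ_3 = {x ∈ ℚ_3 : v_3(x) ≥ 0} and ℤ_3^× = {x ∈ ℤ_3 : v_3(x) = 0}. Here v_3(2) = v_3(num) − v_3(den) = 0; compare against these criteria.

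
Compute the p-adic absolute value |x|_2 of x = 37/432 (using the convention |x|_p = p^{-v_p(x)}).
|37/432|_2 = 16

Step 1 — compute v_2(x) by factoring powers of 2 out of the numerator and denominator: v_2(37/432) = -4. Step 2 — apply |x|_p = p^{-v_p(x)} = 2^{4} = 16.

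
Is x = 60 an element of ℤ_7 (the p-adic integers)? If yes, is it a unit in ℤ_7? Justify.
x ∈ ℤ_7^× (unit); v_7(x) = 0

ℤ_7 = {x ∈ ℚ_7 : v_7(x) ≥ 0} and ℤ_7^× = {x ∈ ℤ_7 : v_7(x) = 0}. Here v_7(60) = v_7(num) − v_7(den) = 0; compare against these criteria.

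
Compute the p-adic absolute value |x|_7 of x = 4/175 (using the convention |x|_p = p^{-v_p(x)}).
|4/175|_7 = 7

Step 1 — compute v_7(x) by factoring powers of 7 out of the numerator and denominator: v_7(4/175) = -1. Step 2 — apply |x|_p = p^{-v_p(x)} = 7^{1} = 7.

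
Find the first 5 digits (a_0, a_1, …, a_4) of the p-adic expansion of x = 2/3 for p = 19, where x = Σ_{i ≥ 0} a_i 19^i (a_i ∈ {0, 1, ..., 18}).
(a_0, …, a_4) = (7, 6, 6, 6, 6)

v_19(2/3) = 0 (numerator and denominator both coprime to 19), so x ∈ ℤ_19^×. Compute digits iteratively via a_i = x_i mod 19, x_{i+1} = (x_i − a_i)/19, with x_0 = x:
  x_0 = 2/3;  a_0 = 7;  x_1 = (x_0 − 7)/19 = -1/3
  x_1 = -1/3;  a_1 = 6;  x_2 = (x_1 − 6)/19 = -1/3
  x_2 = -1/3;  a_2 = 6;  x_3 = (x_2 − 6)/19 = -1/3
  x_3 = -1/3;  a_3 = 6;  x_4 = (x_3 − 6)/19 = -1/3
  x_4 = -1/3;  a_4 = 6;  x_5 = (x_4 − 6)/19 = -1/3
Digits: (7, 6, 6, 6, 6).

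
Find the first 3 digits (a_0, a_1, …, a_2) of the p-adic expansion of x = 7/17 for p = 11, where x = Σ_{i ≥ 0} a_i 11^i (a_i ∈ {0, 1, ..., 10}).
(a_0, …, a_2) = (3, 3, 1)

v_11(7/17) = 0 (numerator and denominator both coprime to 11), so x ∈ ℤ_11^×. Compute digits iteratively via a_i = x_i mod 11, x_{i+1} = (x_i − a_i)/11, with x_0 = x:
  x_0 = 7/17;  a_0 = 3;  x_1 = (x_0 − 3)/11 = -4/17
  x_1 = -4/17;  a_1 = 3;  x_2 = (x_1 − 3)/11 = -5/17
  x_2 = -5/17;  a_2 = 1;  x_3 = (x_2 − 1)/11 = -2/17
Digits: (3, 3, 1).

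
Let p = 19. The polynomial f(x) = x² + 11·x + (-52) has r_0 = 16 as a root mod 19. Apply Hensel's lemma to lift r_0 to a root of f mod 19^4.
r_3 = 22683 (mod 130321)

Hensel: r_{i+1} = r_i − f(r_i)·(f′(r_i))^{-1} mod 19^{i+2}, f′(x) = 2x + 11. Iterate:
  r_0 = 16 (mod 19)
  r_1 = 301 (mod 361)
  r_2 = 2106 (mod 6859)
  r_3 = 22683 (mod 130321)
Final: r = 22683 satisfies f(r) ≡ 0 mod 19^4.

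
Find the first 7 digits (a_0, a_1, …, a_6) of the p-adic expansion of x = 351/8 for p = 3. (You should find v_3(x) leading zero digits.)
(a_0, …, a_6) = (0, 0, 0, 2, 1, 0, 1)

v_3(351/8) = 3, so a_0 = ... = a_2 = 0. Factor out: x = 3^3 · u with u = 13/8 a unit in ℤ_3. Expand u iteratively via a_{v+i} = u_i mod 3, u_{i+1} = (u_i − a_{v+i})/3:
  u_0 = 13/8;  a_3 = 2;  u_1 = (u_0 − 2)/3 = -1/8
  u_1 = -1/8;  a_4 = 1;  u_2 = (u_1 − 1)/3 = -3/8
  u_2 = -3/8;  a_5 = 0;  u_3 = (u_2 − 0)/3 = -1/8
  u_3 = -1/8;  a_6 = 1;  u_4 = (u_3 − 1)/3 = -3/8
Digits: (0, 0, 0, 2, 1, 0, 1).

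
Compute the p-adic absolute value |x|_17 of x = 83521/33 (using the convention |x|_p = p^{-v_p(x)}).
|83521/33|_17 = 1/83521

Step 1 — compute v_17(x) by factoring powers of 17 out of the numerator and denominator: v_17(83521/33) = 4. Step 2 — apply |x|_p = p^{-v_p(x)} = 17^{-4} = 1/83521.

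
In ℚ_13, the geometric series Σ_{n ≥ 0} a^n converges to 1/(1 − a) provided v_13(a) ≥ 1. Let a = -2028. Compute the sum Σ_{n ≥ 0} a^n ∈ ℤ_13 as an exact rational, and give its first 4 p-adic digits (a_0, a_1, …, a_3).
Σ a^n = 1/(1 − a) = 1/2029;  first 4 digits = (1, 0, 1, 12)

v_13(a) = 2 ≥ 1, so the series converges in ℤ_13 to 1/(1 − a) = 1/(1 − (-2028)) = 1/2029. Expand this rational in ℤ_13: compute digits iteratively via d_i = x_i mod 13, x_{i+1} = (x_i − d_i)/13. The first 4 digits are (1, 0, 1, 12).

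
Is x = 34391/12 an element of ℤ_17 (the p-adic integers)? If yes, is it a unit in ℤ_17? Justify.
x ∈ ℤ_17 but not a unit; v_17(x) = 3 > 0

ℤ_17 = {x ∈ ℚ_17 : v_17(x) ≥ 0} and ℤ_17^× = {x ∈ ℤ_17 : v_17(x) = 0}. Here v_17(34391/12) = v_17(num) − v_17(den) = 3; compare against these criteria.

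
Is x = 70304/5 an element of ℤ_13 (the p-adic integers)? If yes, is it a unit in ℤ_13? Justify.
x ∈ ℤ_13 but not a unit; v_13(x) = 3 > 0

ℤ_13 = {x ∈ ℚ_13 : v_13(x) ≥ 0} and ℤ_13^× = {x ∈ ℤ_13 : v_13(x) = 0}. Here v_13(70304/5) = v_13(num) − v_13(den) = 3; compare against these criteria.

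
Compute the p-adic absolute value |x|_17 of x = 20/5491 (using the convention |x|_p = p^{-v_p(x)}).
|20/5491|_17 = 289

Step 1 — compute v_17(x) by factoring powers of 17 out of the numerator and denominator: v_17(20/5491) = -2. Step 2 — apply |x|_p = p^{-v_p(x)} = 17^{2} = 289.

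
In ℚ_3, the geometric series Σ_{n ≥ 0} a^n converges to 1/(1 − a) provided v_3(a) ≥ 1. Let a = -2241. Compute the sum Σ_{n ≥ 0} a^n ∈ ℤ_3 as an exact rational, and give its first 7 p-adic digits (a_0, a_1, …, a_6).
Σ a^n = 1/(1 − a) = 1/2242;  first 7 digits = (1, 0, 0, 1, 2, 2, 0)

v_3(a) = 3 ≥ 1, so the series converges in ℤ_3 to 1/(1 − a) = 1/(1 − (-2241)) = 1/2242. Expand this rational in ℤ_3: compute digits iteratively via d_i = x_i mod 3, x_{i+1} = (x_i − d_i)/3. The first 7 digits are (1, 0, 0, 1, 2, 2, 0).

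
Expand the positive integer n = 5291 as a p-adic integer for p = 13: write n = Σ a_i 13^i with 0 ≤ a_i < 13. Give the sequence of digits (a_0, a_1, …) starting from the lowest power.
(a_0, a_1, …) = (0, 4, 5, 2)

Repeated division by 13 gives the digits low-to-high: 5291 = 4·13^1 + 5·13^2 + 2·13^3. Digit sequence: (0, 4, 5, 2).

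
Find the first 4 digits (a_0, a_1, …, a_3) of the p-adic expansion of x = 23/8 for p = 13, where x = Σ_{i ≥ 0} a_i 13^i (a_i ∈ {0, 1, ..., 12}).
(a_0, …, a_3) = (11, 1, 8, 1)

v_13(23/8) = 0 (numerator and denominator both coprime to 13), so x ∈ ℤ_13^×. Compute digits iteratively via a_i = x_i mod 13, x_{i+1} = (x_i − a_i)/13, with x_0 = x:
  x_0 = 23/8;  a_0 = 11;  x_1 = (x_0 − 11)/13 = -5/8
  x_1 = -5/8;  a_1 = 1;  x_2 = (x_1 − 1)/13 = -1/8
  x_2 = -1/8;  a_2 = 8;  x_3 = (x_2 − 8)/13 = -5/8
  x_3 = -5/8;  a_3 = 1;  x_4 = (x_3 − 1)/13 = -1/8
Digits: (11, 1, 8, 1).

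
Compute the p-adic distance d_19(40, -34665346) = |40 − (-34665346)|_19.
d_19(40, -34665346) = 1/2476099

Step 1 — x − y = 40 − (-34665346) = 34665386. Step 2 — v_19(34665386) = 5 (factor: 34665386 = (19^5 · 14); the sign does not affect v_p). Step 3 — |x − y|_19 = 19^{-5} = 1/2476099.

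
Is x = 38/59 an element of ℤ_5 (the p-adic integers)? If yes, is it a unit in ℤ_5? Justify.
x ∈ ℤ_5^× (unit); v_5(x) = 0

ℤ_5 = {x ∈ ℚ_5 : v_5(x) ≥ 0} and ℤ_5^× = {x ∈ ℤ_5 : v_5(x) = 0}. Here v_5(38/59) = v_5(num) − v_5(den) = 0; compare against these criteria.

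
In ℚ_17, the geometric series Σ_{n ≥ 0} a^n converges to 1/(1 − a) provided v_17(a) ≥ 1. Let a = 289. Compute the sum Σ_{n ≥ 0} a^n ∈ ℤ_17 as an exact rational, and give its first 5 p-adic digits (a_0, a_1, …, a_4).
Σ a^n = 1/(1 − a) = -1/288;  first 5 digits = (1, 0, 1, 0, 1)

v_17(a) = 2 ≥ 1, so the series converges in ℤ_17 to 1/(1 − a) = 1/(1 − 289) = -1/288. Expand this rational in ℤ_17: compute digits iteratively via d_i = x_i mod 17, x_{i+1} = (x_i − d_i)/17. The first 5 digits are (1, 0, 1, 0, 1).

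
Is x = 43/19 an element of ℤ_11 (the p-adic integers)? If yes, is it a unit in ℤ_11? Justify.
x ∈ ℤ_11^× (unit); v_11(x) = 0

ℤ_11 = {x ∈ ℚ_11 : v_11(x) ≥ 0} and ℤ_11^× = {x ∈ ℤ_11 : v_11(x) = 0}. Here v_11(43/19) = v_11(num) − v_11(den) = 0; compare against these criteria.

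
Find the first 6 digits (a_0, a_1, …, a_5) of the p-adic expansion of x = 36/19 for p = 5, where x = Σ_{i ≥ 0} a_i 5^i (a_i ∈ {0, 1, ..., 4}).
(a_0, …, a_5) = (4, 3, 3, 4, 3, 0)

v_5(36/19) = 0 (numerator and denominator both coprime to 5), so x ∈ ℤ_5^×. Compute digits iteratively via a_i = x_i mod 5, x_{i+1} = (x_i − a_i)/5, with x_0 = x:
  x_0 = 36/19;  a_0 = 4;  x_1 = (x_0 − 4)/5 = -8/19
  x_1 = -8/19;  a_1 = 3;  x_2 = (x_1 − 3)/5 = -13/19
  x_2 = -13/19;  a_2 = 3;  x_3 = (x_2 − 3)/5 = -14/19
  x_3 = -14/19;  a_3 = 4;  x_4 = (x_3 − 4)/5 = -18/19
  x_4 = -18/19;  a_4 = 3;  x_5 = (x_4 − 3)/5 = -15/19
  x_5 = -15/19;  a_5 = 0;  x_6 = (x_5 − 0)/5 = -3/19
Digits: (4, 3, 3, 4, 3, 0).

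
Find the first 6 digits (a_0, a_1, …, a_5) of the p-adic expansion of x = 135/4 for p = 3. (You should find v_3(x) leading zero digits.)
(a_0, …, a_5) = (0, 0, 0, 2, 2, 0)

v_3(135/4) = 3, so a_0 = ... = a_2 = 0. Factor out: x = 3^3 · u with u = 5/4 a unit in ℤ_3. Expand u iteratively via a_{v+i} = u_i mod 3, u_{i+1} = (u_i − a_{v+i})/3:
  u_0 = 5/4;  a_3 = 2;  u_1 = (u_0 − 2)/3 = -1/4
  u_1 = -1/4;  a_4 = 2;  u_2 = (u_1 − 2)/3 = -3/4
  u_2 = -3/4;  a_5 = 0;  u_3 = (u_2 − 0)/3 = -1/4
Digits: (0, 0, 0, 2, 2, 0).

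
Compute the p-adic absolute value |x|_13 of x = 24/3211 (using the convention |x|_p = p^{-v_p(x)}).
|24/3211|_13 = 169

Step 1 — compute v_13(x) by factoring powers of 13 out of the numerator and denominator: v_13(24/3211) = -2. Step 2 — apply |x|_p = p^{-v_p(x)} = 13^{2} = 169.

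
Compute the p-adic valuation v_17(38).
v_17(38) = 0

v_17(n) is the largest exponent k such that 17^k divides n. Factor out: 38 = 17^0 · 38. (Sign doesn't affect v_p.) So v_17(38) = 0.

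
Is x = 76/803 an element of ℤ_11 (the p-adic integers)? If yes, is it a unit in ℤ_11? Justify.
x ∉ ℤ_11 (v_11(x) = -1 < 0)

ℤ_11 = {x ∈ ℚ_11 : v_11(x) ≥ 0} and ℤ_11^× = {x ∈ ℤ_11 : v_11(x) = 0}. Here v_11(76/803) = v_11(num) − v_11(den) = -1; compare against these criteria.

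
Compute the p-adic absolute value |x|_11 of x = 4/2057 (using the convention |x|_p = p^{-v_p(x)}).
|4/2057|_11 = 121

Step 1 — compute v_11(x) by factoring powers of 11 out of the numerator and denominator: v_11(4/2057) = -2. Step 2 — apply |x|_p = p^{-v_p(x)} = 11^{2} = 121.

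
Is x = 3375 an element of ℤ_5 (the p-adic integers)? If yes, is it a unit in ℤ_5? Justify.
x ∈ ℤ_5 but not a unit; v_5(x) = 3 > 0

ℤ_5 = {x ∈ ℚ_5 : v_5(x) ≥ 0} and ℤ_5^× = {x ∈ ℤ_5 : v_5(x) = 0}. Here v_5(3375) = v_5(num) − v_5(den) = 3; compare against these criteria.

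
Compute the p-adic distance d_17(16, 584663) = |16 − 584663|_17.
d_17(16, 584663) = 1/83521

Step 1 — x − y = 16 − 584663 = -584647. Step 2 — v_17(-584647) = 4 (factor: -584647 = −(17^4 · 7); the sign does not affect v_p). Step 3 — |x − y|_17 = 17^{-4} = 1/83521.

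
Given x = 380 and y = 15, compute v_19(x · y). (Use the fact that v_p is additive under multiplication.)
v_19(5700) = 1

v_p(x) = 1 (factor: 380 = 19^1 · 20); v_p(y) = 0 (factor: 15 = 19^0 · 15). Additivity: v_p(xy) = v_p(x) + v_p(y) = 1 + 0 = 1. (Direct check: xy = 5700 = 19^1 · (300).)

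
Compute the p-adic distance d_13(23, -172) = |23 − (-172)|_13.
d_13(23, -172) = 1/13

Step 1 — x − y = 23 − (-172) = 195. Step 2 — v_13(195) = 1 (factor: 195 = (13^1 · 15); the sign does not affect v_p). Step 3 — |x − y|_13 = 13^{-1} = 1/13.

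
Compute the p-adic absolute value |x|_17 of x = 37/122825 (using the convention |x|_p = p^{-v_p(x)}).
|37/122825|_17 = 4913

Step 1 — compute v_17(x) by factoring powers of 17 out of the numerator and denominator: v_17(37/122825) = -3. Step 2 — apply |x|_p = p^{-v_p(x)} = 17^{3} = 4913.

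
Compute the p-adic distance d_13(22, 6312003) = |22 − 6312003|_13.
d_13(22, 6312003) = 1/371293

Step 1 — x − y = 22 − 6312003 = -6311981. Step 2 — v_13(-6311981) = 5 (factor: -6311981 = −(13^5 · 17); the sign does not affect v_p). Step 3 — |x − y|_13 = 13^{-5} = 1/371293.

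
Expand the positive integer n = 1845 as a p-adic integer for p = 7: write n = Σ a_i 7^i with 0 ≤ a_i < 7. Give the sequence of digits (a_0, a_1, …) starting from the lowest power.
(a_0, a_1, …) = (4, 4, 2, 5)

Repeated division by 7 gives the digits low-to-high: 1845 = 4 + 4·7^1 + 2·7^2 + 5·7^3. Digit sequence: (4, 4, 2, 5).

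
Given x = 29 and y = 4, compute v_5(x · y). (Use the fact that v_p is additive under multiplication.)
v_5(116) = 0

v_p(x) = 0 (factor: 29 = 5^0 · 29); v_p(y) = 0 (factor: 4 = 5^0 · 4). Additivity: v_p(xy) = v_p(x) + v_p(y) = 0 + 0 = 0. (Direct check: xy = 116 = 5^0 · (116).)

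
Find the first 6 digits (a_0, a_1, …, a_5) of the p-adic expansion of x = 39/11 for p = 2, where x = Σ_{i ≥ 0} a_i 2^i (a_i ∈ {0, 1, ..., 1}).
(a_0, …, a_5) = (1, 0, 1, 0, 1, 0)

v_2(39/11) = 0 (numerator and denominator both coprime to 2), so x ∈ ℤ_2^×. Compute digits iteratively via a_i = x_i mod 2, x_{i+1} = (x_i − a_i)/2, with x_0 = x:
  x_0 = 39/11;  a_0 = 1;  x_1 = (x_0 − 1)/2 = 14/11
  x_1 = 14/11;  a_1 = 0;  x_2 = (x_1 − 0)/2 = 7/11
  x_2 = 7/11;  a_2 = 1;  x_3 = (x_2 − 1)/2 = -2/11
  x_3 = -2/11;  a_3 = 0;  x_4 = (x_3 − 0)/2 = -1/11
  x_4 = -1/11;  a_4 = 1;  x_5 = (x_4 − 1)/2 = -6/11
  x_5 = -6/11;  a_5 = 0;  x_6 = (x_5 − 0)/2 = -3/11
Digits: (1, 0, 1, 0, 1, 0).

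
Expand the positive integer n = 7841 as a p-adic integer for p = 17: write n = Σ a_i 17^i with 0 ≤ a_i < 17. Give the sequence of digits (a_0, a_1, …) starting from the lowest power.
(a_0, a_1, …) = (4, 2, 10, 1)

Repeated division by 17 gives the digits low-to-high: 7841 = 4 + 2·17^1 + 10·17^2 + 1·17^3. Digit sequence: (4, 2, 10, 1).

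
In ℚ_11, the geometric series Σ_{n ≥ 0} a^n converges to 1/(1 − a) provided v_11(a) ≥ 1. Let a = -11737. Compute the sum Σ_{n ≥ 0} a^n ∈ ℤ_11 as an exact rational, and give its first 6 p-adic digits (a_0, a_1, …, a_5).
Σ a^n = 1/(1 − a) = 1/11738;  first 6 digits = (1, 0, 2, 2, 3, 8)

v_11(a) = 2 ≥ 1, so the series converges in ℤ_11 to 1/(1 − a) = 1/(1 − (-11737)) = 1/11738. Expand this rational in ℤ_11: compute digits iteratively via d_i = x_i mod 11, x_{i+1} = (x_i − d_i)/11. The first 6 digits are (1, 0, 2, 2, 3, 8).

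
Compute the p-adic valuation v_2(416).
v_2(416) = 5

v_2(n) is the largest exponent k such that 2^k divides n. Factor out: 416 = 2^5 · 13. (Sign doesn't affect v_p.) So v_2(416) = 5.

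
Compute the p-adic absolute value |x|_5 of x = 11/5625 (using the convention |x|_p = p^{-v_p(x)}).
|11/5625|_5 = 625

Step 1 — compute v_5(x) by factoring powers of 5 out of the numerator and denominator: v_5(11/5625) = -4. Step 2 — apply |x|_p = p^{-v_p(x)} = 5^{4} = 625.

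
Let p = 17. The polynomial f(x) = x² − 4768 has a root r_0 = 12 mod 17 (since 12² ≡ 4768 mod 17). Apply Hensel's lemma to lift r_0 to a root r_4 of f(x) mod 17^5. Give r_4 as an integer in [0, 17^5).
r_4 = 445650 (mod 1419857)

Hensel's recurrence: r_{i+1} = r_i − f(r_i)·(f′(r_i))^{-1} mod 17^{i+2}, with f′(x) = 2x. Iterate:
  r_0 = 12 (mod 17)
  r_1 = 12 (mod 289)
  r_2 = 3480 (mod 4913)
  r_3 = 28045 (mod 83521)
  r_4 = 445650 (mod 1419857)
Final: r_4 = 445650, and one checks f(r_4) ≡ 0 mod 17^5.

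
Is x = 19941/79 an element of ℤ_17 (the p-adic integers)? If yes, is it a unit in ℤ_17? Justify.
x ∈ ℤ_17 but not a unit; v_17(x) = 2 > 0

ℤ_17 = {x ∈ ℚ_17 : v_17(x) ≥ 0} and ℤ_17^× = {x ∈ ℤ_17 : v_17(x) = 0}. Here v_17(19941/79) = v_17(num) − v_17(den) = 2; compare against these criteria.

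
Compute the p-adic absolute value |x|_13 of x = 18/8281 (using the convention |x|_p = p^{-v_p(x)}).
|18/8281|_13 = 169

Step 1 — compute v_13(x) by factoring powers of 13 out of the numerator and denominator: v_13(18/8281) = -2. Step 2 — apply |x|_p = p^{-v_p(x)} = 13^{2} = 169.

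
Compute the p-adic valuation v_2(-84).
v_2(-84) = 2

v_2(n) is the largest exponent k such that 2^k divides n. Factor out: -84 = -2^2 · 21. (Sign doesn't affect v_p.) So v_2(-84) = 2.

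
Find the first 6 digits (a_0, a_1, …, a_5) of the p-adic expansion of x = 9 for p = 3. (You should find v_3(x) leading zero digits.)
(a_0, …, a_5) = (0, 0, 1, 0, 0, 0)

v_3(9) = 2, so a_0 = ... = a_1 = 0. Factor out: x = 3^2 · u with u = 1 a unit in ℤ_3. Expand u iteratively via a_{v+i} = u_i mod 3, u_{i+1} = (u_i − a_{v+i})/3:
  u_0 = 1;  a_2 = 1;  u_1 = (u_0 − 1)/3 = 0
  u_1 = 0;  a_3 = 0;  u_2 = (u_1 − 0)/3 = 0
  u_2 = 0;  a_4 = 0;  u_3 = (u_2 − 0)/3 = 0
  u_3 = 0;  a_5 = 0;  u_4 = (u_3 − 0)/3 = 0
Digits: (0, 0, 1, 0, 0, 0).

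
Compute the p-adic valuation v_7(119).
v_7(119) = 1

v_7(n) is the largest exponent k such that 7^k divides n. Factor out: 119 = 7^1 · 17. (Sign doesn't affect v_p.) So v_7(119) = 1.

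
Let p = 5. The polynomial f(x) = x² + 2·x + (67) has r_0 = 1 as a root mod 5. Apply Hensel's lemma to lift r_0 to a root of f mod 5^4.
r_3 = 321 (mod 625)

Hensel: r_{i+1} = r_i − f(r_i)·(f′(r_i))^{-1} mod 5^{i+2}, f′(x) = 2x + 2. Iterate:
  r_0 = 1 (mod 5)
  r_1 = 21 (mod 25)
  r_2 = 71 (mod 125)
  r_3 = 321 (mod 625)
Final: r = 321 satisfies f(r) ≡ 0 mod 5^4.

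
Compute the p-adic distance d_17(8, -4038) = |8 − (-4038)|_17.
d_17(8, -4038) = 1/289

Step 1 — x − y = 8 − (-4038) = 4046. Step 2 — v_17(4046) = 2 (factor: 4046 = (17^2 · 14); the sign does not affect v_p). Step 3 — |x − y|_17 = 17^{-2} = 1/289.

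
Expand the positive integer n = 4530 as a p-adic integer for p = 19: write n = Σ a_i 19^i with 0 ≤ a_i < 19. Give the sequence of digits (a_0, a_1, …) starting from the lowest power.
(a_0, a_1, …) = (8, 10, 12)

Repeated division by 19 gives the digits low-to-high: 4530 = 8 + 10·19^1 + 12·19^2. Digit sequence: (8, 10, 12).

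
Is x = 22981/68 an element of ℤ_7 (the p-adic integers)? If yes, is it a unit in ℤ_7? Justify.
x ∈ ℤ_7 but not a unit; v_7(x) = 3 > 0

ℤ_7 = {x ∈ ℚ_7 : v_7(x) ≥ 0} and ℤ_7^× = {x ∈ ℤ_7 : v_7(x) = 0}. Here v_7(22981/68) = v_7(num) − v_7(den) = 3; compare against these criteria.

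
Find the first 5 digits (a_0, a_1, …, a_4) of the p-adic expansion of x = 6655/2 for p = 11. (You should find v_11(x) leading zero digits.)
(a_0, …, a_4) = (0, 0, 0, 8, 5)

v_11(6655/2) = 3, so a_0 = ... = a_2 = 0. Factor out: x = 11^3 · u with u = 5/2 a unit in ℤ_11. Expand u iteratively via a_{v+i} = u_i mod 11, u_{i+1} = (u_i − a_{v+i})/11:
  u_0 = 5/2;  a_3 = 8;  u_1 = (u_0 − 8)/11 = -1/2
  u_1 = -1/2;  a_4 = 5;  u_2 = (u_1 − 5)/11 = -1/2
Digits: (0, 0, 0, 8, 5).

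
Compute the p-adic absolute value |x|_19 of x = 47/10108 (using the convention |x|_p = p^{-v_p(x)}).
|47/10108|_19 = 361

Step 1 — compute v_19(x) by factoring powers of 19 out of the numerator and denominator: v_19(47/10108) = -2. Step 2 — apply |x|_p = p^{-v_p(x)} = 19^{2} = 361.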